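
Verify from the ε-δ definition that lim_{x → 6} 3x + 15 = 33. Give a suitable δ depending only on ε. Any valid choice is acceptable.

δ = ε/3

Let ε > 0 be given. We need δ > 0 so that 0 < |x − 6| < δ implies |(3x + 15) − 33| < ε.
Since (3x + 15) − 33 = 3(x − 6), we have |(3x + 15) − 33| = 3|x − 6|.
So 3|x − 6| < ε exactly when |x − 6| < ε/3.
Take δ = ε/3. If 0 < |x − 6| < δ then |(3x + 15) − 33| = 3|x − 6| < 3·(ε/3) = ε.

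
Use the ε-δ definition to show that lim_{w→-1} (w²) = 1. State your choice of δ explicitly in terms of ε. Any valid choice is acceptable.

δ = min(1, ε/3)

Let ε > 0 be given. We seek δ > 0 with 0 < |w + 1| < δ ⇒ |w² − 1| < ε.
Factor: w² − 1 = (w + 1)(w - 1), so |w² − 1| = |w + 1|·|w - 1|.
Impose δ ≤ 1 so that |w| < 2; then |w - 1| ≤ 3.
Hence |w² − 1| ≤ 3|w + 1|, which is < ε once |w + 1| < ε/3.
Take δ = min(1, ε/3). If 0 < |w + 1| < δ then both bounds hold and |w² − 1| ≤ 3|w + 1| < 3·(ε/3) = ε.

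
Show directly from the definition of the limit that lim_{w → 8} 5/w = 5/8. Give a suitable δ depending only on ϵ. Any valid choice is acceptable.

δ = min(4, (32/5)ϵ)

Fix ϵ > 0. We seek δ > 0 such that 0 < |w − 8| < δ implies |5/w − (5/8)| < ϵ.
|5/w − (5/8)| = 5·|8 − w|/(8·|w|) = 5|w − 8|/(8|w|).
Restrict δ ≤ 4. Then |w − 8| < 4 gives |w| > 4, so 8|w| > 32.
Then |5/w − (5/8)| < 5|w − 8|/32, which is < ϵ when |w − 8| < (32/5)ϵ.
Take δ = min(4, (32/5)ϵ). Then 0 < |w − 8| < δ gives both |w − 8| < 4 and |w − 8| < (32/5)ϵ, so |5/w − (5/8)| < ϵ.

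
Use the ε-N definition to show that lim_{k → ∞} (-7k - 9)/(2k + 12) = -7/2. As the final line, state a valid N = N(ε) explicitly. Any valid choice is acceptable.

Fix ε > 0. For k ≥ 1, |(-7k - 9)/(2k + 12) + 7/2| = |66|/(2(2k + 12)) = 66/(2(2k + 12)).
Since 2k + 12 ≥ 2k for k ≥ 1, this is ≤ 66/(2·2k) = (33/2)/k.
So |(-7k - 9)/(2k + 12) + 7/2| < ε whenever k > (33/2)/ε.
Take N = (33/2)/ε. If k > N then |(-7k - 9)/(2k + 12) + 7/2| ≤ (33/2)/k < ε.

N = (33/2)/ε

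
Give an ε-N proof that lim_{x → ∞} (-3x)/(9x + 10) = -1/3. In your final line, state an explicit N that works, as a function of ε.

N = (10/27)/ε

Let ε > 0 be given. We seek N > 0 such that x > N implies |(-3x)/(9x + 10) + 1/3| < ε.
(-3x)/(9x + 10) + 1/3 = (9(-3x) − (-3)(9x + 10)) / (9(9x + 10)) = 30/(9(9x + 10)).
For x > 0 we have 9x + 10 > 9x, so |(-3x)/(9x + 10) + 1/3| = 30/(9(9x + 10)) < 30/(9·9x) = (10/27)/x.
Thus |(-3x)/(9x + 10) + 1/3| < ε whenever x > (10/27)/ε.
Take N = (10/27)/ε. If x > N then |(-3x)/(9x + 10) + 1/3| < (10/27)/x < ε.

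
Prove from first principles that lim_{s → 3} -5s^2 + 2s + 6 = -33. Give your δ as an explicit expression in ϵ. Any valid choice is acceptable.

Let ϵ > 0 be given. We want δ > 0 such that 0 < |s − 3| < δ implies |(-5s^2 + 2s + 6) + 33| < ϵ.
(-5s^2 + 2s + 6) + 33 = -5s^2 + 2s + 39 = (s − 3)(-5s - 13).
So |(-5s^2 + 2s + 6) + 33| = |s − 3|·|-5s - 13|.
Assume first that |s − 3| < 1, so |s| < 4. Then |-5s - 13| ≤ 5·4 + 13 = 33.
Hence |(-5s^2 + 2s + 6) + 33| ≤ 33|s − 3| < ϵ provided |s − 3| < ϵ/33.
Take δ = min(1, ϵ/33). Then 0 < |s − 3| < δ gives both |s − 3| < 1 and |s − 3| < ϵ/33, so |(-5s^2 + 2s + 6) + 33| < ϵ.

δ = min(1, ϵ/33)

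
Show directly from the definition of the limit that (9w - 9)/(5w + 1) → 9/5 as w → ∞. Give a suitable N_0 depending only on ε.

N_0 = (54/25)/ε

Fix ε > 0. We seek N_0 > 0 such that w > N_0 implies |(9w - 9)/(5w + 1) − (9/5)| < ε.
(9w - 9)/(5w + 1) − (9/5) = (5(9w - 9) − 9(5w + 1)) / (5(5w + 1)) = -54/(5(5w + 1)).
For w > 0 we have 5w + 1 > 5w, so |(9w - 9)/(5w + 1) − (9/5)| = 54/(5(5w + 1)) < 54/(5·5w) = (54/25)/w.
Thus |(9w - 9)/(5w + 1) − (9/5)| < ε whenever w > (54/25)/ε.
Take N_0 = (54/25)/ε. If w > N_0 then |(9w - 9)/(5w + 1) − (9/5)| < (54/25)/w < ε.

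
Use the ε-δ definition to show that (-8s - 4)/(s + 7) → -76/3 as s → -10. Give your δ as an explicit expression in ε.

δ = min(3/2, (9/104)ε)

Let ε > 0. We want δ > 0 with 0 < |s + 10| < δ ⇒ |(-8s - 4)/(s + 7) + 76/3| < ε.
Combining over a common denominator, (-8s - 4)/(s + 7) + 76/3 = [(-8s - 4)·(-3) − 76·(s + 7)] / [(-3)·(s + 7)] = -52(s + 10) / ((-3)(s + 7)).
So |(-8s - 4)/(s + 7) + 76/3| = 52|s + 10| / (3·|s + 7|).
Require δ ≤ 3/2, so |s + 7| ≥ |-3| − |s + 10| > 3 − 3/2 = 3/2.
Hence |(-8s - 4)/(s + 7) + 76/3| < 52|s + 10|/(3·(3/2)) = (104/9)|s + 10|, which is < ε once |s + 10| < (9/104)ε.
Take δ = min(3/2, (9/104)ε). Then 0 < |s + 10| < δ forces both bounds, so |(-8s - 4)/(s + 7) + 76/3| < ε.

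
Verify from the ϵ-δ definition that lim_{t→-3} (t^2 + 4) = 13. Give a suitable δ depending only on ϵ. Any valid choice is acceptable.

δ = min(2, ϵ/8)

Suppose ϵ > 0. We want δ > 0 such that 0 < |t + 3| < δ implies |(t^2 + 4) − 13| < ϵ.
(t^2 + 4) − 13 = t^2 - 9 = (t + 3)(t - 3).
So |(t^2 + 4) − 13| = |t + 3|·|t - 3|.
Require δ ≤ 2. Then |t + 3| < 2 gives |t| < 5, and by the triangle inequality |t - 3| ≤ 5 + 3 = 8.
Hence |(t^2 + 4) − 13| ≤ 8|t + 3| < ϵ provided |t + 3| < ϵ/8.
Take δ = min(2, ϵ/8). Then 0 < |t + 3| < δ gives both |t + 3| < 2 and |t + 3| < ϵ/8, so |(t^2 + 4) − 13| < ϵ.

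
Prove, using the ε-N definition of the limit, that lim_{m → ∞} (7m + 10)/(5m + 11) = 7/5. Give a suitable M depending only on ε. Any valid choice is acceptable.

M = (27/25)/ε

Suppose ε > 0. For m ≥ 1, |(7m + 10)/(5m + 11) − (7/5)| = |-27|/(5(5m + 11)) = 27/(5(5m + 11)).
Since 5m + 11 ≥ 5m for m ≥ 1, this is ≤ 27/(5·5m) = (27/25)/m.
So |(7m + 10)/(5m + 11) − (7/5)| < ε whenever m > (27/25)/ε.
Take M = (27/25)/ε. If m > M then |(7m + 10)/(5m + 11) − (7/5)| ≤ (27/25)/m < ε.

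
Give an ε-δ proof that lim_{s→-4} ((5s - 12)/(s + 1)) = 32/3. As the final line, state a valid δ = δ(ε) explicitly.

δ = min(3/2, (9/34)ε)

Let ε > 0. We want δ > 0 with 0 < |s + 4| < δ ⇒ |(5s - 12)/(s + 1) − (32/3)| < ε.
Combining over a common denominator, (5s - 12)/(s + 1) − (32/3) = [(5s - 12)·(-3) − (-32)·(s + 1)] / [(-3)·(s + 1)] = 17(s + 4) / ((-3)(s + 1)).
So |(5s - 12)/(s + 1) − (32/3)| = 17|s + 4| / (3·|s + 1|).
Require δ ≤ 3/2, so |s + 1| ≥ |-3| − |s + 4| > 3 − 3/2 = 3/2.
Hence |(5s - 12)/(s + 1) − (32/3)| < 17|s + 4|/(3·(3/2)) = (34/9)|s + 4|, which is < ε once |s + 4| < (9/34)ε.
Take δ = min(3/2, (9/34)ε). Then 0 < |s + 4| < δ forces both bounds, so |(5s - 12)/(s + 1) − (32/3)| < ε.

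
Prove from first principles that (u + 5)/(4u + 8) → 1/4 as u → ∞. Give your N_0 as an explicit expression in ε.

N_0 = (3/4)/ε

Fix ε > 0. We seek N_0 > 0 such that u > N_0 implies |(u + 5)/(4u + 8) − (1/4)| < ε.
(u + 5)/(4u + 8) − (1/4) = (4(u + 5) − (4u + 8)) / (4(4u + 8)) = 12/(4(4u + 8)).
For u > 0 we have 4u + 8 > 4u, so |(u + 5)/(4u + 8) − (1/4)| = 12/(4(4u + 8)) < 12/(4·4u) = (3/4)/u.
Thus |(u + 5)/(4u + 8) − (1/4)| < ε whenever u > (3/4)/ε.
Take N_0 = (3/4)/ε. If u > N_0 then |(u + 5)/(4u + 8) − (1/4)| < (3/4)/u < ε.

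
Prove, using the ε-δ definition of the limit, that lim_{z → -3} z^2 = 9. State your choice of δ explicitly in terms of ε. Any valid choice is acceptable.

δ = min(1, ε/7)

Let ε > 0 be given. We seek δ > 0 with 0 < |z + 3| < δ ⇒ |z^2 − 9| < ε.
Factor: z^2 − 9 = (z + 3)(z - 3), so |z^2 − 9| = |z + 3|·|z - 3|.
Impose δ ≤ 1 so that |z| < 4; then |z - 3| ≤ 7.
Hence |z^2 − 9| ≤ 7|z + 3|, which is < ε once |z + 3| < ε/7.
Take δ = min(1, ε/7). If 0 < |z + 3| < δ then both bounds hold and |z^2 − 9| ≤ 7|z + 3| < 7·(ε/7) = ε.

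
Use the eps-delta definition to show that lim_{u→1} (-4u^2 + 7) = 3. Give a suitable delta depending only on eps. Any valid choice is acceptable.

Let eps > 0 be given. We want delta > 0 such that 0 < |u − 1| < delta implies |(-4u^2 + 7) − 3| < eps.
(-4u^2 + 7) − 3 = -4u^2 + 4 = (u − 1)(-4u - 4).
So |(-4u^2 + 7) − 3| = |u − 1|·|-4u - 4|.
Assume first that |u − 1| < 1, so |u| < 2. Then |-4u - 4| ≤ 4·2 + 4 = 12.
Hence |(-4u^2 + 7) − 3| ≤ 12|u − 1| < eps provided |u − 1| < eps/12.
Take delta = min(1, eps/12). Then 0 < |u − 1| < delta gives both |u − 1| < 1 and |u − 1| < eps/12, so |(-4u^2 + 7) − 3| < eps.

delta = min(1, eps/12)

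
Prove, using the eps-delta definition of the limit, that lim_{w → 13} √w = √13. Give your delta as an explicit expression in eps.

delta = min(13, √13·eps)

Let eps > 0. We want delta > 0 such that 0 < |w − 13| < delta implies |√w − √13| < eps.
Rationalise: √w − √13 = (w − 13)/(√w + √13), so |√w − √13| = |w − 13|/(√w + √13).
Restrict delta ≤ 13 so that |w − 13| < 13 forces w > 0, and then √w + √13 > √13.
Hence |√w − √13| < |w − 13|/√13, which is < eps once |w − 13| < √13·eps.
Take delta = min(13, √13·eps). If 0 < |w − 13| < delta then w > 0 and |√w − √13| < |w − 13|/√13 < eps.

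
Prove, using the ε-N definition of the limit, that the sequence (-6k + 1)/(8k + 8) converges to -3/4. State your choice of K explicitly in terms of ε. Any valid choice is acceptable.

K = (7/8)/ε

Let ε > 0 be given. For k ≥ 1, |(-6k + 1)/(8k + 8) + 3/4| = |56|/(8(8k + 8)) = 56/(8(8k + 8)).
Since 8k + 8 ≥ 8k for k ≥ 1, this is ≤ 56/(8·8k) = (7/8)/k.
So |(-6k + 1)/(8k + 8) + 3/4| < ε whenever k > (7/8)/ε.
Take K = (7/8)/ε. If k > K then |(-6k + 1)/(8k + 8) + 3/4| ≤ (7/8)/k < ε.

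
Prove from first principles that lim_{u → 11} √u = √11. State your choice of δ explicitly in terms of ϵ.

Let ϵ > 0 be given. We want δ > 0 such that 0 < |u − 11| < δ implies |√u − √11| < ϵ.
Rationalise: √u − √11 = (u − 11)/(√u + √11), so |√u − √11| = |u − 11|/(√u + √11).
Restrict δ ≤ 11 so that |u − 11| < 11 forces u > 0, and then √u + √11 > √11.
Hence |√u − √11| < |u − 11|/√11, which is < ϵ once |u − 11| < √11·ϵ.
Take δ = min(11, √11·ϵ). If 0 < |u − 11| < δ then u > 0 and |√u − √11| < |u − 11|/√11 < ϵ.

δ = min(11, √11·ϵ)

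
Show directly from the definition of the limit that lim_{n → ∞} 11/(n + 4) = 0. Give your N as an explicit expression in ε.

N = 11/ε

Let ε > 0. For n ≥ 1, |11/(n + 4) − 0| = 11/(n + 4) ≤ 11/n.
We need 11/n < ε, i.e. n > 11/ε.
Take N = 11/ε. If n > N then |11/(n + 4)| ≤ 11/n < ε.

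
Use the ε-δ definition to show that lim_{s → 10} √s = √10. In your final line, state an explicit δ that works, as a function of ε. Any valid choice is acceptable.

δ = min(10, √10·ε)

Let ε > 0. We want δ > 0 such that 0 < |s − 10| < δ implies |√s − √10| < ε.
Multiplying by the conjugate, |√s − √10| = |s − 10|/(√s + √10).
Restrict δ ≤ 10 so that |s − 10| < 10 forces s > 0, and then √s + √10 > √10.
Hence |√s − √10| < |s − 10|/√10, which is < ε once |s − 10| < √10·ε.
Take δ = min(10, √10·ε). If 0 < |s − 10| < δ then s > 0 and |√s − √10| < |s − 10|/√10 < ε.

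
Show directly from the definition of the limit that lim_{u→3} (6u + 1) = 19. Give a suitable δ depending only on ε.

δ = ε/6

Suppose ε > 0. We need δ > 0 so that 0 < |u − 3| < δ implies |(6u + 1) − 19| < ε.
|(6u + 1) − 19| = |6u - 18| = 6|u − 3|.
So 6|u − 3| < ε exactly when |u − 3| < ε/6.
Take δ = ε/6. If 0 < |u − 3| < δ then |(6u + 1) − 19| = 6|u − 3| < 6·(ε/6) = ε.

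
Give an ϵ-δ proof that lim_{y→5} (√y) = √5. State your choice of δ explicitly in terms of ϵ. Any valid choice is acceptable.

Let ϵ > 0 be given. We want δ > 0 such that 0 < |y − 5| < δ implies |√y − √5| < ϵ.
Multiplying by the conjugate, |√y − √5| = |y − 5|/(√y + √5).
Restrict δ ≤ 5 so that |y − 5| < 5 forces y > 0, and then √y + √5 > √5.
Hence |√y − √5| < |y − 5|/√5, which is < ϵ once |y − 5| < √5·ϵ.
Take δ = min(5, √5·ϵ). If 0 < |y − 5| < δ then y > 0 and |√y − √5| < |y − 5|/√5 < ϵ.

δ = min(5, √5·ϵ)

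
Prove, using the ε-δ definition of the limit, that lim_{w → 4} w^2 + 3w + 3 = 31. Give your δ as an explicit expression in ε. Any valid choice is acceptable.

δ = min(1, ε/12)

Let ε > 0 be given. We want δ > 0 such that 0 < |w − 4| < δ implies |(w^2 + 3w + 3) − 31| < ε.
(w^2 + 3w + 3) − 31 = w^2 + 3w - 28 = (w − 4)(w + 7).
So |(w^2 + 3w + 3) − 31| = |w − 4|·|w + 7|.
Assume first that |w − 4| < 1, so |w| < 5. Then |w + 7| ≤ 5 + 7 = 12.
Hence |(w^2 + 3w + 3) − 31| ≤ 12|w − 4| < ε provided |w − 4| < ε/12.
Choosing δ = min(1, ε/12) ensures both conditions, hence |(w^2 + 3w + 3) − 31| < ε.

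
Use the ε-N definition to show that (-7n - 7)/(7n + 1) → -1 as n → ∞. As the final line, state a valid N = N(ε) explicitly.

Let ε > 0 be given. For n ≥ 1, |(-7n - 7)/(7n + 1) + 1| = |-42|/(7(7n + 1)) = 42/(7(7n + 1)).
Since 7n + 1 ≥ 7n for n ≥ 1, this is ≤ 42/(7·7n) = (6/7)/n.
So |(-7n - 7)/(7n + 1) + 1| < ε whenever n > (6/7)/ε.
Take N = (6/7)/ε. If n > N then |(-7n - 7)/(7n + 1) + 1| ≤ (6/7)/n < ε.

N = (6/7)/ε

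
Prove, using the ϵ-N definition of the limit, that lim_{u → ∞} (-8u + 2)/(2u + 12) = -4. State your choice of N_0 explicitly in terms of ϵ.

N_0 = 25/ϵ

Let ϵ > 0 be given. We seek N_0 > 0 such that u > N_0 implies |(-8u + 2)/(2u + 12) + 4| < ϵ.
(-8u + 2)/(2u + 12) + 4 = (2(-8u + 2) − (-8)(2u + 12)) / (2(2u + 12)) = 100/(2(2u + 12)).
For u > 0 we have 2u + 12 > 2u, so |(-8u + 2)/(2u + 12) + 4| = 100/(2(2u + 12)) < 100/(2·2u) = 25/u.
Thus |(-8u + 2)/(2u + 12) + 4| < ϵ whenever u > 25/ϵ.
Take N_0 = 25/ϵ. If u > N_0 then |(-8u + 2)/(2u + 12) + 4| < 25/u < ϵ.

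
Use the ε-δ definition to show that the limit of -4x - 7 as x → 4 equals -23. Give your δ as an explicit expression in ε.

Suppose ε > 0. We need δ > 0 so that 0 < |x − 4| < δ implies |(-4x - 7) + 23| < ε.
|(-4x - 7) + 23| = |-4x + 16| = 4|x − 4|.
Thus it suffices that |x − 4| < ε/4.
Take δ = ε/4. If 0 < |x − 4| < δ then |(-4x - 7) + 23| = 4|x − 4| < 4·(ε/4) = ε.

δ = ε/4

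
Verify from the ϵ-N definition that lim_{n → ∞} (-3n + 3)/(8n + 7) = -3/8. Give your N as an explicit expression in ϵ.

N = (45/64)/ϵ

Let ϵ > 0. For n ≥ 1, |(-3n + 3)/(8n + 7) + 3/8| = |45|/(8(8n + 7)) = 45/(8(8n + 7)).
Since 8n + 7 ≥ 8n for n ≥ 1, this is ≤ 45/(8·8n) = (45/64)/n.
So |(-3n + 3)/(8n + 7) + 3/8| < ϵ whenever n > (45/64)/ϵ.
Take N = (45/64)/ϵ. If n > N then |(-3n + 3)/(8n + 7) + 3/8| ≤ (45/64)/n < ϵ.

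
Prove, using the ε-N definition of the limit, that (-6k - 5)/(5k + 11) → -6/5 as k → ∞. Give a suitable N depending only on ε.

N = (41/25)/ε

Let ε > 0. For k ≥ 1, |(-6k - 5)/(5k + 11) + 6/5| = |41|/(5(5k + 11)) = 41/(5(5k + 11)).
Since 5k + 11 ≥ 5k for k ≥ 1, this is ≤ 41/(5·5k) = (41/25)/k.
So |(-6k - 5)/(5k + 11) + 6/5| < ε whenever k > (41/25)/ε.
Take N = (41/25)/ε. If k > N then |(-6k - 5)/(5k + 11) + 6/5| ≤ (41/25)/k < ε.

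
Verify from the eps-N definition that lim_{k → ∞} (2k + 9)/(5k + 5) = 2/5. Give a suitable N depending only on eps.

Fix eps > 0. For k ≥ 1, |(2k + 9)/(5k + 5) − (2/5)| = |35|/(5(5k + 5)) = 35/(5(5k + 5)).
Since 5k + 5 ≥ 5k for k ≥ 1, this is ≤ 35/(5·5k) = (7/5)/k.
So |(2k + 9)/(5k + 5) − (2/5)| < eps whenever k > (7/5)/eps.
Take N = (7/5)/eps. If k > N then |(2k + 9)/(5k + 5) − (2/5)| ≤ (7/5)/k < eps.

N = (7/5)/eps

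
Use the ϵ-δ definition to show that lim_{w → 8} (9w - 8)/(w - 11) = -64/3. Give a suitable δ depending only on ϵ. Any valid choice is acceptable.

δ = min(3/2, (9/182)ϵ)

Let ϵ > 0 be given. We want δ > 0 with 0 < |w − 8| < δ ⇒ |(9w - 8)/(w - 11) + 64/3| < ϵ.
Combining over a common denominator, (9w - 8)/(w - 11) + 64/3 = [(9w - 8)·(-3) − 64·(w - 11)] / [(-3)·(w - 11)] = -91(w − 8) / ((-3)(w - 11)).
So |(9w - 8)/(w - 11) + 64/3| = 91|w − 8| / (3·|w − 11|).
Require δ ≤ 3/2, so |w − 11| ≥ |-3| − |w − 8| > 3 − 3/2 = 3/2.
Hence |(9w - 8)/(w - 11) + 64/3| < 91|w − 8|/(3·(3/2)) = (182/9)|w − 8|, which is < ϵ once |w − 8| < (9/182)ϵ.
Take δ = min(3/2, (9/182)ϵ). Then 0 < |w − 8| < δ forces both bounds, so |(9w - 8)/(w - 11) + 64/3| < ϵ.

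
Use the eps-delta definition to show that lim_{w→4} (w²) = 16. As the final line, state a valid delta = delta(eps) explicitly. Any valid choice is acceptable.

Suppose eps > 0. We seek delta > 0 with 0 < |w − 4| < delta ⇒ |w² − 16| < eps.
Factor: w² − 16 = (w − 4)(w + 4), so |w² − 16| = |w − 4|·|w + 4|.
Restrict delta ≤ 1. Then |w − 4| < 1 gives |w| < 5, so by the triangle inequality |w + 4| ≤ 5 + 4 = 9.
Hence |w² − 16| ≤ 9|w − 4|, which is < eps once |w − 4| < eps/9.
Take delta = min(1, eps/9). If 0 < |w − 4| < delta then both bounds hold and |w² − 16| ≤ 9|w − 4| < 9·(eps/9) = eps.

delta = min(1, eps/9)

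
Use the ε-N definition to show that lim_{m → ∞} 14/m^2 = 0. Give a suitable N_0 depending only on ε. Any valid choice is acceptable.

N_0 = (14/ε)^{1/2}

Fix ε > 0. For m ≥ 1, |14/m^2 − 0| = 14/m^2.
14/m^2 < ε ⇔ m^2 > 14/ε ⇔ m > (14/ε)^{1/2}.
Take N_0 = (14/ε)^{1/2}. Then m > N_0 implies 14/m^2 < ε.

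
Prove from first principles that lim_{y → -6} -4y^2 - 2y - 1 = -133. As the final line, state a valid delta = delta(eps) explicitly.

delta = min(1, eps/50)

Let eps > 0. We want delta > 0 such that 0 < |y + 6| < delta implies |(-4y^2 - 2y - 1) + 133| < eps.
(-4y^2 - 2y - 1) + 133 = -4y^2 - 2y + 132 = (y + 6)(-4y + 22).
So |(-4y^2 - 2y - 1) + 133| = |y + 6|·|-4y + 22|.
Assume first that |y + 6| < 1, so |y| < 7. Then |-4y + 22| ≤ 4·7 + 22 = 50.
Hence |(-4y^2 - 2y - 1) + 133| ≤ 50|y + 6| < eps provided |y + 6| < eps/50.
Choosing delta = min(1, eps/50) ensures both conditions, hence |(-4y^2 - 2y - 1) + 133| < eps.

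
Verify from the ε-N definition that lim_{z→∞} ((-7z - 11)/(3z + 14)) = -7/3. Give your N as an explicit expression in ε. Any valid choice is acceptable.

N = (65/9)/ε

Let ε > 0 be given. We seek N > 0 such that z > N implies |(-7z - 11)/(3z + 14) + 7/3| < ε.
(-7z - 11)/(3z + 14) + 7/3 = (3(-7z - 11) − (-7)(3z + 14)) / (3(3z + 14)) = 65/(3(3z + 14)).
For z > 0 we have 3z + 14 > 3z, so |(-7z - 11)/(3z + 14) + 7/3| = 65/(3(3z + 14)) < 65/(3·3z) = (65/9)/z.
Thus |(-7z - 11)/(3z + 14) + 7/3| < ε whenever z > (65/9)/ε.
Take N = (65/9)/ε. If z > N then |(-7z - 11)/(3z + 14) + 7/3| < (65/9)/z < ε.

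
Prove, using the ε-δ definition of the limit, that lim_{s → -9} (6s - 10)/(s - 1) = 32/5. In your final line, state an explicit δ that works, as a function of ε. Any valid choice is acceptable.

Suppose ε > 0. We want δ > 0 with 0 < |s + 9| < δ ⇒ |(6s - 10)/(s - 1) − (32/5)| < ε.
Combining over a common denominator, (6s - 10)/(s - 1) − (32/5) = [(6s - 10)·(-10) − (-64)·(s - 1)] / [(-10)·(s - 1)] = 4(s + 9) / ((-10)(s - 1)).
So |(6s - 10)/(s - 1) − (32/5)| = 4|s + 9| / (10·|s − 1|).
Restrict δ ≤ 5. Then |s + 9| < 5 gives |s − 1| = |(s + 9) + (-10)| ≥ 10 − 5 = 5.
Hence |(6s - 10)/(s - 1) − (32/5)| < 4|s + 9|/(10·5) = (2/25)|s + 9|, which is < ε once |s + 9| < (25/2)ε.
Take δ = min(5, (25/2)ε). Then 0 < |s + 9| < δ forces both bounds, so |(6s - 10)/(s - 1) − (32/5)| < ε.

δ = min(5, (25/2)ε)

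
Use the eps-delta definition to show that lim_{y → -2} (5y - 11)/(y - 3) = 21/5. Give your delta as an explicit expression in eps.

delta = min(5/2, (25/8)eps)

Fix eps > 0. We want delta > 0 with 0 < |y + 2| < delta ⇒ |(5y - 11)/(y - 3) − (21/5)| < eps.
Combining over a common denominator, (5y - 11)/(y - 3) − (21/5) = [(5y - 11)·(-5) − (-21)·(y - 3)] / [(-5)·(y - 3)] = -4(y + 2) / ((-5)(y - 3)).
So |(5y - 11)/(y - 3) − (21/5)| = 4|y + 2| / (5·|y − 3|).
Restrict delta ≤ 5/2. Then |y + 2| < 5/2 gives |y − 3| = |(y + 2) + (-5)| ≥ 5 − 5/2 = 5/2.
Hence |(5y - 11)/(y - 3) − (21/5)| < 4|y + 2|/(5·(5/2)) = (8/25)|y + 2|, which is < eps once |y + 2| < (25/8)eps.
Take delta = min(5/2, (25/8)eps). Then 0 < |y + 2| < delta forces both bounds, so |(5y - 11)/(y - 3) − (21/5)| < eps.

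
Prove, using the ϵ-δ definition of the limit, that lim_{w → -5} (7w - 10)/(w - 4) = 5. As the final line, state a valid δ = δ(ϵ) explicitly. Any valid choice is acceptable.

Fix ϵ > 0. We want δ > 0 with 0 < |w + 5| < δ ⇒ |(7w - 10)/(w - 4) − 5| < ϵ.
Combining over a common denominator, (7w - 10)/(w - 4) − 5 = [(7w - 10)·(-9) − (-45)·(w - 4)] / [(-9)·(w - 4)] = -18(w + 5) / ((-9)(w - 4)).
So |(7w - 10)/(w - 4) − 5| = 18|w + 5| / (9·|w − 4|).
Restrict δ ≤ 9/2. Then |w + 5| < 9/2 gives |w − 4| = |(w + 5) + (-9)| ≥ 9 − 9/2 = 9/2.
Hence |(7w - 10)/(w - 4) − 5| < 18|w + 5|/(9·(9/2)) = (4/9)|w + 5|, which is < ϵ once |w + 5| < (9/4)ϵ.
Take δ = min(9/2, (9/4)ϵ). Then 0 < |w + 5| < δ forces both bounds, so |(7w - 10)/(w - 4) − 5| < ϵ.

δ = min(9/2, (9/4)ϵ)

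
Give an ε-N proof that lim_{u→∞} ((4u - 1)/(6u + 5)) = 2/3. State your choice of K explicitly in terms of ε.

Let ε > 0. We seek K > 0 such that u > K implies |(4u - 1)/(6u + 5) − (2/3)| < ε.
(4u - 1)/(6u + 5) − (2/3) = (6(4u - 1) − 4(6u + 5)) / (6(6u + 5)) = -26/(6(6u + 5)).
For u > 0 we have 6u + 5 > 6u, so |(4u - 1)/(6u + 5) − (2/3)| = 26/(6(6u + 5)) < 26/(6·6u) = (13/18)/u.
Thus |(4u - 1)/(6u + 5) − (2/3)| < ε whenever u > (13/18)/ε.
Take K = (13/18)/ε. If u > K then |(4u - 1)/(6u + 5) − (2/3)| < (13/18)/u < ε.

K = (13/18)/ε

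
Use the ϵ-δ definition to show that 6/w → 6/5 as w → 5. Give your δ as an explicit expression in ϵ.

Fix ϵ > 0. We seek δ > 0 such that 0 < |w − 5| < δ implies |6/w − (6/5)| < ϵ.
|6/w − (6/5)| = 6·|5 − w|/(5·|w|) = 6|w − 5|/(5|w|).
Require δ ≤ 5/2 so that |w| > 5 − 5/2 = 5/2, hence 5|w| > 25/2.
Then |6/w − (6/5)| < 6|w − 5|/(25/2), which is < ϵ when |w − 5| < (25/12)ϵ.
Take δ = min(5/2, (25/12)ϵ). Then 0 < |w − 5| < δ gives both |w − 5| < 5/2 and |w − 5| < (25/12)ϵ, so |6/w − (6/5)| < ϵ.

δ = min(5/2, (25/12)ϵ)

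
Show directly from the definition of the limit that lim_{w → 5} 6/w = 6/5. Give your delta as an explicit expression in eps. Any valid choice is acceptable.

delta = min(5/2, (25/12)eps)

Let eps > 0. We seek delta > 0 such that 0 < |w − 5| < delta implies |6/w − (6/5)| < eps.
|6/w − (6/5)| = 6·|5 − w|/(5·|w|) = 6|w − 5|/(5|w|).
Restrict delta ≤ 5/2. Then |w − 5| < 5/2 gives |w| > 5/2, so 5|w| > 25/2.
Then |6/w − (6/5)| < 6|w − 5|/(25/2), which is < eps when |w − 5| < (25/12)eps.
Take delta = min(5/2, (25/12)eps). Then 0 < |w − 5| < delta gives both |w − 5| < 5/2 and |w − 5| < (25/12)eps, so |6/w − (6/5)| < eps.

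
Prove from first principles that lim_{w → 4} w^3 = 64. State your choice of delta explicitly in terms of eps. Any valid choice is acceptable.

Let eps > 0 be given. We seek delta > 0 with 0 < |w − 4| < delta ⇒ |w^3 − 64| < eps.
Factor: w^3 − 64 = (w − 4)(w^2 + 4w + 16), so |w^3 − 64| = |w − 4|·|w^2 + 4w + 16|.
Restrict delta ≤ 2. Then |w − 4| < 2 gives |w| < 6, so by the triangle inequality |w^2 + 4w + 16| ≤ 6^2 + 4·6 + 16 = 76.
Hence |w^3 − 64| ≤ 76|w − 4|, which is < eps once |w − 4| < eps/76.
Take delta = min(2, eps/76). If 0 < |w − 4| < delta then both bounds hold and |w^3 − 64| ≤ 76|w − 4| < 76·(eps/76) = eps.

delta = min(2, eps/76)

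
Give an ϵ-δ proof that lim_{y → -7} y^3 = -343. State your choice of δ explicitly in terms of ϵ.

Let ϵ > 0. We seek δ > 0 with 0 < |y + 7| < δ ⇒ |y^3 + 343| < ϵ.
Factor: y^3 + 343 = (y + 7)(y^2 - 7y + 49), so |y^3 + 343| = |y + 7|·|y^2 - 7y + 49|.
Impose δ ≤ 1 so that |y| < 8; then |y^2 - 7y + 49| ≤ 169.
Hence |y^3 + 343| ≤ 169|y + 7|, which is < ϵ once |y + 7| < ϵ/169.
Take δ = min(1, ϵ/169). If 0 < |y + 7| < δ then both bounds hold and |y^3 + 343| ≤ 169|y + 7| < 169·(ϵ/169) = ϵ.

δ = min(1, ϵ/169)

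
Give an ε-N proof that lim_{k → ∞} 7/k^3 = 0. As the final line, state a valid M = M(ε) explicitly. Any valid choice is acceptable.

M = (7/ε)^{1/3}

Fix ε > 0. For k ≥ 1, |7/k^3 − 0| = 7/k^3.
7/k^3 < ε ⇔ k^3 > 7/ε ⇔ k > (7/ε)^{1/3}.
Take M = (7/ε)^{1/3}. Then k > M implies 7/k^3 < ε.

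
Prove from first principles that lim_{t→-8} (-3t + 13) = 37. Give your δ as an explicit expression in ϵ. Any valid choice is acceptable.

Let ϵ > 0. We need δ > 0 so that 0 < |t + 8| < δ implies |(-3t + 13) − 37| < ϵ.
Since (-3t + 13) − 37 = -3(t + 8), we have |(-3t + 13) − 37| = 3|t + 8|.
Thus it suffices that |t + 8| < ϵ/3.
Take δ = ϵ/3. If 0 < |t + 8| < δ then |(-3t + 13) − 37| = 3|t + 8| < 3·(ϵ/3) = ϵ.

δ = ϵ/3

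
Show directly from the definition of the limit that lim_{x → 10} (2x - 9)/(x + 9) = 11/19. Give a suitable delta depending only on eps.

Fix eps > 0. We want delta > 0 with 0 < |x − 10| < delta ⇒ |(2x - 9)/(x + 9) − (11/19)| < eps.
Combining over a common denominator, (2x - 9)/(x + 9) − (11/19) = [(2x - 9)·19 − 11·(x + 9)] / [19·(x + 9)] = 27(x − 10) / (19(x + 9)).
So |(2x - 9)/(x + 9) − (11/19)| = 27|x − 10| / (19·|x + 9|).
Restrict delta ≤ 19/2. Then |x − 10| < 19/2 gives |x + 9| = |(x − 10) + 19| ≥ 19 − 19/2 = 19/2.
Hence |(2x - 9)/(x + 9) − (11/19)| < 27|x − 10|/(19·(19/2)) = (54/361)|x − 10|, which is < eps once |x − 10| < (361/54)eps.
Take delta = min(19/2, (361/54)eps). Then 0 < |x − 10| < delta forces both bounds, so |(2x - 9)/(x + 9) − (11/19)| < eps.

delta = min(19/2, (361/54)eps)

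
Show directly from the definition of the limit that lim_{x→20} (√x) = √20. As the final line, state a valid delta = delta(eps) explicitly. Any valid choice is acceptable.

delta = min(20, √20·eps)

Suppose eps > 0. We want delta > 0 such that 0 < |x − 20| < delta implies |√x − √20| < eps.
Rationalise: √x − √20 = (x − 20)/(√x + √20), so |√x − √20| = |x − 20|/(√x + √20).
Restrict delta ≤ 20 so that |x − 20| < 20 forces x > 0, and then √x + √20 > √20.
Hence |√x − √20| < |x − 20|/√20, which is < eps once |x − 20| < √20·eps.
Take delta = min(20, √20·eps). If 0 < |x − 20| < delta then x > 0 and |√x − √20| < |x − 20|/√20 < eps.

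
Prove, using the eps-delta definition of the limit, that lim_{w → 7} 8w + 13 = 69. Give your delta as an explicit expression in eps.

delta = eps/8

Suppose eps > 0. We need delta > 0 so that 0 < |w − 7| < delta implies |(8w + 13) − 69| < eps.
|(8w + 13) − 69| = |8w - 56| = 8|w − 7|.
So 8|w − 7| < eps exactly when |w − 7| < eps/8.
Choosing delta = eps/8 gives |(8w + 13) − 69| = 8|w − 7| < eps whenever |w − 7| < delta.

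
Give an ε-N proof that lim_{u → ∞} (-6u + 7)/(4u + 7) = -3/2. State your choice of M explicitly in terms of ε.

M = (35/8)/ε

Let ε > 0. We seek M > 0 such that u > M implies |(-6u + 7)/(4u + 7) + 3/2| < ε.
(-6u + 7)/(4u + 7) + 3/2 = (4(-6u + 7) − (-6)(4u + 7)) / (4(4u + 7)) = 70/(4(4u + 7)).
For u > 0 we have 4u + 7 > 4u, so |(-6u + 7)/(4u + 7) + 3/2| = 70/(4(4u + 7)) < 70/(4·4u) = (35/8)/u.
Thus |(-6u + 7)/(4u + 7) + 3/2| < ε whenever u > (35/8)/ε.
Take M = (35/8)/ε. If u > M then |(-6u + 7)/(4u + 7) + 3/2| < (35/8)/u < ε.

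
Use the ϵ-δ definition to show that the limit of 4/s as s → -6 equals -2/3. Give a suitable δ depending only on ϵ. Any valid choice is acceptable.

Suppose ϵ > 0. We seek δ > 0 such that 0 < |s + 6| < δ implies |4/s + 2/3| < ϵ.
|4/s + 2/3| = 4·|-6 − s|/(6·|s|) = 4|s + 6|/(6|s|).
Require δ ≤ 3 so that |s| > 6 − 3 = 3, hence 6|s| > 18.
Then |4/s + 2/3| < 4|s + 6|/18, which is < ϵ when |s + 6| < (9/2)ϵ.
Take δ = min(3, (9/2)ϵ). Then 0 < |s + 6| < δ gives both |s + 6| < 3 and |s + 6| < (9/2)ϵ, so |4/s + 2/3| < ϵ.

δ = min(3, (9/2)ϵ)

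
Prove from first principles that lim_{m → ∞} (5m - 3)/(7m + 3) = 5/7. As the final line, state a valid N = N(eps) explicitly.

N = (36/49)/eps

Let eps > 0. For m ≥ 1, |(5m - 3)/(7m + 3) − (5/7)| = |-36|/(7(7m + 3)) = 36/(7(7m + 3)).
Since 7m + 3 ≥ 7m for m ≥ 1, this is ≤ 36/(7·7m) = (36/49)/m.
So |(5m - 3)/(7m + 3) − (5/7)| < eps whenever m > (36/49)/eps.
Take N = (36/49)/eps. If m > N then |(5m - 3)/(7m + 3) − (5/7)| ≤ (36/49)/m < eps.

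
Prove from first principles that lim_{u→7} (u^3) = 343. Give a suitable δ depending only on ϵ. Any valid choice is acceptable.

δ = min(1, ϵ/169)

Let ϵ > 0 be given. We seek δ > 0 with 0 < |u − 7| < δ ⇒ |u^3 − 343| < ϵ.
Factor: u^3 − 343 = (u − 7)(u^2 + 7u + 49), so |u^3 − 343| = |u − 7|·|u^2 + 7u + 49|.
Impose δ ≤ 1 so that |u| < 8; then |u^2 + 7u + 49| ≤ 169.
Hence |u^3 − 343| ≤ 169|u − 7|, which is < ϵ once |u − 7| < ϵ/169.
Take δ = min(1, ϵ/169). If 0 < |u − 7| < δ then both bounds hold and |u^3 − 343| ≤ 169|u − 7| < 169·(ϵ/169) = ϵ.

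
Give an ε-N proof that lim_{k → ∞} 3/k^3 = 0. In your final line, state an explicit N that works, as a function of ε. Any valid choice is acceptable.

N = (3/ε)^{1/3}

Let ε > 0. For k ≥ 1, |3/k^3 − 0| = 3/k^3.
3/k^3 < ε ⇔ k^3 > 3/ε ⇔ k > (3/ε)^{1/3}.
Take N = (3/ε)^{1/3}. Then k > N implies 3/k^3 < ε.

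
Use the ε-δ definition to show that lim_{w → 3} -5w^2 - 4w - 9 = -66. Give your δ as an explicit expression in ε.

Let ε > 0. We want δ > 0 such that 0 < |w − 3| < δ implies |(-5w^2 - 4w - 9) + 66| < ε.
(-5w^2 - 4w - 9) + 66 = -5w^2 - 4w + 57 = (w − 3)(-5w - 19).
So |(-5w^2 - 4w - 9) + 66| = |w − 3|·|-5w - 19|.
Assume first that |w − 3| < 2, so |w| < 5. Then |-5w - 19| ≤ 5·5 + 19 = 44.
Hence |(-5w^2 - 4w - 9) + 66| ≤ 44|w − 3| < ε provided |w − 3| < ε/44.
Take δ = min(2, ε/44). Then 0 < |w − 3| < δ gives both |w − 3| < 2 and |w − 3| < ε/44, so |(-5w^2 - 4w - 9) + 66| < ε.

δ = min(2, ε/44)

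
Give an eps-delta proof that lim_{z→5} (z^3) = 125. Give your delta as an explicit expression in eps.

Let eps > 0. We seek delta > 0 with 0 < |z − 5| < delta ⇒ |z^3 − 125| < eps.
Factor: z^3 − 125 = (z − 5)(z^2 + 5z + 25), so |z^3 − 125| = |z − 5|·|z^2 + 5z + 25|.
Impose delta ≤ 1 so that |z| < 6; then |z^2 + 5z + 25| ≤ 91.
Hence |z^3 − 125| ≤ 91|z − 5|, which is < eps once |z − 5| < eps/91.
Take delta = min(1, eps/91). If 0 < |z − 5| < delta then both bounds hold and |z^3 − 125| ≤ 91|z − 5| < 91·(eps/91) = eps.

delta = min(1, eps/91)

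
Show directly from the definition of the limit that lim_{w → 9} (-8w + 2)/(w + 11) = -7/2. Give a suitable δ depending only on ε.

Fix ε > 0. We want δ > 0 with 0 < |w − 9| < δ ⇒ |(-8w + 2)/(w + 11) + 7/2| < ε.
Combining over a common denominator, (-8w + 2)/(w + 11) + 7/2 = [(-8w + 2)·20 − (-70)·(w + 11)] / [20·(w + 11)] = -90(w − 9) / (20(w + 11)).
So |(-8w + 2)/(w + 11) + 7/2| = 90|w − 9| / (20·|w + 11|).
Restrict δ ≤ 10. Then |w − 9| < 10 gives |w + 11| = |(w − 9) + 20| ≥ 20 − 10 = 10.
Hence |(-8w + 2)/(w + 11) + 7/2| < 90|w − 9|/(20·10) = (9/20)|w − 9|, which is < ε once |w − 9| < (20/9)ε.
Take δ = min(10, (20/9)ε). Then 0 < |w − 9| < δ forces both bounds, so |(-8w + 2)/(w + 11) + 7/2| < ε.

δ = min(10, (20/9)ε)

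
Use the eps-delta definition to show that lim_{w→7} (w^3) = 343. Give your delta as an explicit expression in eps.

delta = min(2, eps/193)

Let eps > 0 be given. We seek delta > 0 with 0 < |w − 7| < delta ⇒ |w^3 − 343| < eps.
Factor: w^3 − 343 = (w − 7)(w^2 + 7w + 49), so |w^3 − 343| = |w − 7|·|w^2 + 7w + 49|.
Impose delta ≤ 2 so that |w| < 9; then |w^2 + 7w + 49| ≤ 193.
Hence |w^3 − 343| ≤ 193|w − 7|, which is < eps once |w − 7| < eps/193.
Take delta = min(2, eps/193). If 0 < |w − 7| < delta then both bounds hold and |w^3 − 343| ≤ 193|w − 7| < 193·(eps/193) = eps.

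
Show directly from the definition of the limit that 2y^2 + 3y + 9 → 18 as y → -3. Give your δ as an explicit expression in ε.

δ = min(2, ε/13)

Let ε > 0 be given. We want δ > 0 such that 0 < |y + 3| < δ implies |(2y^2 + 3y + 9) − 18| < ε.
(2y^2 + 3y + 9) − 18 = 2y^2 + 3y - 9 = (y + 3)(2y - 3).
So |(2y^2 + 3y + 9) − 18| = |y + 3|·|2y - 3|.
Assume first that |y + 3| < 2, so |y| < 5. Then |2y - 3| ≤ 2·5 + 3 = 13.
Hence |(2y^2 + 3y + 9) − 18| ≤ 13|y + 3| < ε provided |y + 3| < ε/13.
Take δ = min(2, ε/13). Then 0 < |y + 3| < δ gives both |y + 3| < 2 and |y + 3| < ε/13, so |(2y^2 + 3y + 9) − 18| < ε.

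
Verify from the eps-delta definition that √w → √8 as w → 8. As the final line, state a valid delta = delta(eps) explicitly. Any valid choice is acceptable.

delta = min(8, √8·eps)

Fix eps > 0. We want delta > 0 such that 0 < |w − 8| < delta implies |√w − √8| < eps.
Multiplying by the conjugate, |√w − √8| = |w − 8|/(√w + √8).
Restrict delta ≤ 8 so that |w − 8| < 8 forces w > 0, and then √w + √8 > √8.
Hence |√w − √8| < |w − 8|/√8, which is < eps once |w − 8| < √8·eps.
Take delta = min(8, √8·eps). If 0 < |w − 8| < delta then w > 0 and |√w − √8| < |w − 8|/√8 < eps.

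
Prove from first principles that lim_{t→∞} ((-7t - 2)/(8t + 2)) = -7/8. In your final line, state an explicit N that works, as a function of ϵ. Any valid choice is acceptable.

Suppose ϵ > 0. We seek N > 0 such that t > N implies |(-7t - 2)/(8t + 2) + 7/8| < ϵ.
(-7t - 2)/(8t + 2) + 7/8 = (8(-7t - 2) − (-7)(8t + 2)) / (8(8t + 2)) = -2/(8(8t + 2)).
For t > 0 we have 8t + 2 > 8t, so |(-7t - 2)/(8t + 2) + 7/8| = 2/(8(8t + 2)) < 2/(8·8t) = (1/32)/t.
Thus |(-7t - 2)/(8t + 2) + 7/8| < ϵ whenever t > (1/32)/ϵ.
Take N = (1/32)/ϵ. If t > N then |(-7t - 2)/(8t + 2) + 7/8| < (1/32)/t < ϵ.

N = (1/32)/ϵ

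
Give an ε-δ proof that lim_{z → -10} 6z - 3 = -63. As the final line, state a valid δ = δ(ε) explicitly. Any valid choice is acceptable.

δ = ε/6

Let ε > 0 be given. We need δ > 0 so that 0 < |z + 10| < δ implies |(6z - 3) + 63| < ε.
Since (6z - 3) + 63 = 6(z + 10), we have |(6z - 3) + 63| = 6|z + 10|.
Thus it suffices that |z + 10| < ε/6.
Take δ = ε/6. If 0 < |z + 10| < δ then |(6z - 3) + 63| = 6|z + 10| < 6·(ε/6) = ε.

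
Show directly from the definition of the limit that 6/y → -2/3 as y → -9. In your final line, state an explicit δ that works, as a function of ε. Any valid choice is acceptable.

Let ε > 0 be given. We seek δ > 0 such that 0 < |y + 9| < δ implies |6/y + 2/3| < ε.
|6/y + 2/3| = 6·|-9 − y|/(9·|y|) = 6|y + 9|/(9|y|).
Require δ ≤ 9/2 so that |y| > 9 − 9/2 = 9/2, hence 9|y| > 81/2.
Then |6/y + 2/3| < 6|y + 9|/(81/2), which is < ε when |y + 9| < (27/4)ε.
Take δ = min(9/2, (27/4)ε). Then 0 < |y + 9| < δ gives both |y + 9| < 9/2 and |y + 9| < (27/4)ε, so |6/y + 2/3| < ε.

δ = min(9/2, (27/4)ε)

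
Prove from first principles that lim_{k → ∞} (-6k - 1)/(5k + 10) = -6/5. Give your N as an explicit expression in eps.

N = (11/5)/eps

Fix eps > 0. For k ≥ 1, |(-6k - 1)/(5k + 10) + 6/5| = |55|/(5(5k + 10)) = 55/(5(5k + 10)).
Since 5k + 10 ≥ 5k for k ≥ 1, this is ≤ 55/(5·5k) = (11/5)/k.
So |(-6k - 1)/(5k + 10) + 6/5| < eps whenever k > (11/5)/eps.
Take N = (11/5)/eps. If k > N then |(-6k - 1)/(5k + 10) + 6/5| ≤ (11/5)/k < eps.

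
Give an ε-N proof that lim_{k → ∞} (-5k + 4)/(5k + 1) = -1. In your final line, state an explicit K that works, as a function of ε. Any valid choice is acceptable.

Let ε > 0 be given. For k ≥ 1, |(-5k + 4)/(5k + 1) + 1| = |25|/(5(5k + 1)) = 25/(5(5k + 1)).
Since 5k + 1 ≥ 5k for k ≥ 1, this is ≤ 25/(5·5k) = 1/k.
So |(-5k + 4)/(5k + 1) + 1| < ε whenever k > 1/ε.
Take K = 1/ε. If k > K then |(-5k + 4)/(5k + 1) + 1| ≤ 1/k < ε.

K = 1/ε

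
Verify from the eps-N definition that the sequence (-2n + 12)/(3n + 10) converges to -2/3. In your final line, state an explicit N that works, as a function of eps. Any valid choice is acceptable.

N = (56/9)/eps

Suppose eps > 0. For n ≥ 1, |(-2n + 12)/(3n + 10) + 2/3| = |56|/(3(3n + 10)) = 56/(3(3n + 10)).
Since 3n + 10 ≥ 3n for n ≥ 1, this is ≤ 56/(3·3n) = (56/9)/n.
So |(-2n + 12)/(3n + 10) + 2/3| < eps whenever n > (56/9)/eps.
Take N = (56/9)/eps. If n > N then |(-2n + 12)/(3n + 10) + 2/3| ≤ (56/9)/n < eps.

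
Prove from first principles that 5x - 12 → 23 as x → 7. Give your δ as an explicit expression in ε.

δ = ε/5

Let ε > 0. We need δ > 0 so that 0 < |x − 7| < δ implies |(5x - 12) − 23| < ε.
|(5x - 12) − 23| = |5x - 35| = 5|x − 7|.
So 5|x − 7| < ε exactly when |x − 7| < ε/5.
Choosing δ = ε/5 gives |(5x - 12) − 23| = 5|x − 7| < ε whenever |x − 7| < δ.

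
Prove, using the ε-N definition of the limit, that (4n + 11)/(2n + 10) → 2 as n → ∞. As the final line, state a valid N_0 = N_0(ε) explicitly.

N_0 = (9/2)/ε

Let ε > 0 be given. For n ≥ 1, |(4n + 11)/(2n + 10) − 2| = |-18|/(2(2n + 10)) = 18/(2(2n + 10)).
Since 2n + 10 ≥ 2n for n ≥ 1, this is ≤ 18/(2·2n) = (9/2)/n.
So |(4n + 11)/(2n + 10) − 2| < ε whenever n > (9/2)/ε.
Take N_0 = (9/2)/ε. If n > N_0 then |(4n + 11)/(2n + 10) − 2| ≤ (9/2)/n < ε.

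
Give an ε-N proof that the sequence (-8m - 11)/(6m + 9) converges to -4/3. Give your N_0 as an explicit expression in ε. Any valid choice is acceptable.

Let ε > 0. For m ≥ 1, |(-8m - 11)/(6m + 9) + 4/3| = |6|/(6(6m + 9)) = 6/(6(6m + 9)).
Since 6m + 9 ≥ 6m for m ≥ 1, this is ≤ 6/(6·6m) = (1/6)/m.
So |(-8m - 11)/(6m + 9) + 4/3| < ε whenever m > (1/6)/ε.
Take N_0 = (1/6)/ε. If m > N_0 then |(-8m - 11)/(6m + 9) + 4/3| ≤ (1/6)/m < ε.

N_0 = (1/6)/ε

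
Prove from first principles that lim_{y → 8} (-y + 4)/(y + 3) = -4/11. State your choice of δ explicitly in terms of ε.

Let ε > 0 be given. We want δ > 0 with 0 < |y − 8| < δ ⇒ |(-y + 4)/(y + 3) + 4/11| < ε.
Combining over a common denominator, (-y + 4)/(y + 3) + 4/11 = [(-y + 4)·11 − (-4)·(y + 3)] / [11·(y + 3)] = -7(y − 8) / (11(y + 3)).
So |(-y + 4)/(y + 3) + 4/11| = 7|y − 8| / (11·|y + 3|).
Require δ ≤ 11/2, so |y + 3| ≥ |11| − |y − 8| > 11 − 11/2 = 11/2.
Hence |(-y + 4)/(y + 3) + 4/11| < 7|y − 8|/(11·(11/2)) = (14/121)|y − 8|, which is < ε once |y − 8| < (121/14)ε.
Take δ = min(11/2, (121/14)ε). Then 0 < |y − 8| < δ forces both bounds, so |(-y + 4)/(y + 3) + 4/11| < ε.

δ = min(11/2, (121/14)ε)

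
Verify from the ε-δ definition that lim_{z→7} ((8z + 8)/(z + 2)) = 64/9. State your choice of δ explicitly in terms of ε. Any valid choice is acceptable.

δ = min(9/2, (81/16)ε)

Fix ε > 0. We want δ > 0 with 0 < |z − 7| < δ ⇒ |(8z + 8)/(z + 2) − (64/9)| < ε.
Combining over a common denominator, (8z + 8)/(z + 2) − (64/9) = [(8z + 8)·9 − 64·(z + 2)] / [9·(z + 2)] = 8(z − 7) / (9(z + 2)).
So |(8z + 8)/(z + 2) − (64/9)| = 8|z − 7| / (9·|z + 2|).
Restrict δ ≤ 9/2. Then |z − 7| < 9/2 gives |z + 2| = |(z − 7) + 9| ≥ 9 − 9/2 = 9/2.
Hence |(8z + 8)/(z + 2) − (64/9)| < 8|z − 7|/(9·(9/2)) = (16/81)|z − 7|, which is < ε once |z − 7| < (81/16)ε.
Take δ = min(9/2, (81/16)ε). Then 0 < |z − 7| < δ forces both bounds, so |(8z + 8)/(z + 2) − (64/9)| < ε.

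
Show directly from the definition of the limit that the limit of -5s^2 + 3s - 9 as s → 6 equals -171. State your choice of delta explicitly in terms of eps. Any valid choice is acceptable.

Fix eps > 0. We want delta > 0 such that 0 < |s − 6| < delta implies |(-5s^2 + 3s - 9) + 171| < eps.
(-5s^2 + 3s - 9) + 171 = -5s^2 + 3s + 162 = (s − 6)(-5s - 27).
So |(-5s^2 + 3s - 9) + 171| = |s − 6|·|-5s - 27|.
Assume first that |s − 6| < 1, so |s| < 7. Then |-5s - 27| ≤ 5·7 + 27 = 62.
Hence |(-5s^2 + 3s - 9) + 171| ≤ 62|s − 6| < eps provided |s − 6| < eps/62.
Take delta = min(1, eps/62). Then 0 < |s − 6| < delta gives both |s − 6| < 1 and |s − 6| < eps/62, so |(-5s^2 + 3s - 9) + 171| < eps.

delta = min(1, eps/62)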